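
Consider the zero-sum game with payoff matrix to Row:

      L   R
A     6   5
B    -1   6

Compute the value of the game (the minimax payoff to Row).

41/8

Row minima: A → 5, B → -1; maximin = 5.
Column maxima: L → 6, R → 6; minimax = 6.
5 ≠ 6, so there is no saddle point; optimal play is mixed.
Let Row play A with probability p. Expected payoff against L: 6p + (-1)(1−p) = 7p − 1; against R: 5p + 6(1−p) = −p + 6.
Setting these equal: 7p − 1 = −p + 6 ⇒ 8p = 7 ⇒ p = 7/8, and the value is (7)·(7/8) − 1 = 41/8.
For Column: with q = P(L), equating A's and B's payoffs gives q + 5 = −7q + 6 ⇒ q = 1/8.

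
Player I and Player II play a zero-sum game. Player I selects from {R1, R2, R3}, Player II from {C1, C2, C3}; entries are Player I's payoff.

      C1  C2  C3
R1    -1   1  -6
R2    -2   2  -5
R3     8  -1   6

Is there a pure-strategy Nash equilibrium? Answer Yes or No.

Row minima: R1 → -6, R2 → -5, R3 → -1; maximin = -1.
Column maxima: C1 → 8, C2 → 2, C3 → 6; minimax = 2.
-1 ≠ 2, so no pure-strategy equilibrium exists.

No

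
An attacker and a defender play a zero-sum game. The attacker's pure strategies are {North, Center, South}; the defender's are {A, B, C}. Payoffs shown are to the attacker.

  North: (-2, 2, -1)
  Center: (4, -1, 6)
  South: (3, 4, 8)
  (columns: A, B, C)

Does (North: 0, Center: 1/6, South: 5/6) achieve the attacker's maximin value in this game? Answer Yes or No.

Against A this mix gives (1/6)·4 + (5/6)·3 = 19/6.
Against B this mix gives (1/6)·(-1) + (5/6)·4 = 19/6.
Against C this mix gives (1/6)·6 + (5/6)·8 = 23/3.
All of the defender's active replies (A, B) yield 19/6, and no column does worse for the attacker. The mix makes the defender indifferent and guarantees 19/6, so it is optimal.

Yes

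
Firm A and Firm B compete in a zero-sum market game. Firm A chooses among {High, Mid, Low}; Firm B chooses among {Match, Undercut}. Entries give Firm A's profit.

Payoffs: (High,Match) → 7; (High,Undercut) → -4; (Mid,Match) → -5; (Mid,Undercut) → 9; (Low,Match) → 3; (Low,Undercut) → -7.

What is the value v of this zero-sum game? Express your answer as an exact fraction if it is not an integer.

43/25

Row minima: High → -4, Mid → -5, Low → -7; maximin = -4.
Column maxima: Match → 7, Undercut → 9; minimax = 7.
-4 ≠ 7, so there is no saddle point; optimal play is mixed.
Low is strictly dominated by High, so Firm A never plays it.
On the remaining 2×2 (High, Mid vs Match, Undercut):
Let Firm A play High with probability p. Expected payoff against Match: 7p + (-5)(1−p) = 12p − 5; against Undercut: (-4)p + 9(1−p) = −13p + 9.
Setting these equal: 12p − 5 = −13p + 9 ⇒ 25p = 14 ⇒ p = 14/25, and the value is (12)·(14/25) − 5 = 43/25.
For Firm B: with q = P(Match), equating High's and Mid's payoffs gives 11q − 4 = −14q + 9 ⇒ q = 13/25.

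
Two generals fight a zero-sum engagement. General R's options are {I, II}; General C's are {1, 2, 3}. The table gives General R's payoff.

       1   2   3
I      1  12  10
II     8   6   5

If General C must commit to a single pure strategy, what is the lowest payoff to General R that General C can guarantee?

8

Column maxima: 1 → 8, 2 → 12, 3 → 10.
The smallest of these is 8.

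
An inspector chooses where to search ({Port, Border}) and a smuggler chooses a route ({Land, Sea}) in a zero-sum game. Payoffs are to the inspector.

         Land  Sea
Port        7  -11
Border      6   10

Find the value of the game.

Row minima: Port → -11, Border → 6; maximin = 6.
Column maxima: Land → 7, Sea → 10; minimax = 7.
6 ≠ 7, so there is no saddle point; optimal play is mixed.
Let the inspector play Port with probability p. Expected payoff against Land: 7p + 6(1−p) = p + 6; against Sea: (-11)p + 10(1−p) = −21p + 10.
Setting these equal: p + 6 = −21p + 10 ⇒ 22p = 4 ⇒ p = 2/11, and the value is (1)·(2/11) + 6 = 68/11.
For the smuggler: with q = P(Land), equating Port's and Border's payoffs gives 18q − 11 = −4q + 10 ⇒ q = 21/22.

68/11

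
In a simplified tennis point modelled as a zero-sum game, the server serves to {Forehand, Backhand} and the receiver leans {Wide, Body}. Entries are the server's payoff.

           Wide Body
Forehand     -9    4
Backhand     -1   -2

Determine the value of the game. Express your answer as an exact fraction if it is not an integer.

-11/7

Row minima: Forehand → -9, Backhand → -2; maximin = -2.
Column maxima: Wide → -1, Body → 4; minimax = -1.
-2 ≠ -1, so there is no saddle point; optimal play is mixed.
Let the server play Forehand with probability p. Expected payoff against Wide: (-9)p + (-1)(1−p) = −8p − 1; against Body: 4p + (-2)(1−p) = 6p − 2.
Setting these equal: −8p − 1 = 6p − 2 ⇒ −14p = -1 ⇒ p = 1/14, and the value is (-8)·(1/14) − 1 = -11/7.
For the receiver: with q = P(Wide), equating Forehand's and Backhand's payoffs gives −13q + 4 = q − 2 ⇒ q = 3/7.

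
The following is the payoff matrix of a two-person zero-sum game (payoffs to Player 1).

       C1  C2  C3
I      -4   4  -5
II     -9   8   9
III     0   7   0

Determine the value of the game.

Row minima: I → -5, II → -9, III → 0; maximin = 0.
Column maxima: C1 → 0, C2 → 8, C3 → 9; minimax = 0.
Since maximin = minimax = 0, there is a saddle point and the value is 0.

0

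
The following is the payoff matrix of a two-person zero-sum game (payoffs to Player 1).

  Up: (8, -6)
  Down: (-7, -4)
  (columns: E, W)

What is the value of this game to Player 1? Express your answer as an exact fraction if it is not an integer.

-74/17

Row minima: Up → -6, Down → -7; maximin = -6.
Column maxima: E → 8, W → -4; minimax = -4.
-6 ≠ -4, so there is no saddle point; optimal play is mixed.
Let Player 1 play Up with probability p. Expected payoff against E: 8p + (-7)(1−p) = 15p − 7; against W: (-6)p + (-4)(1−p) = −2p − 4.
Setting these equal: 15p − 7 = −2p − 4 ⇒ 17p = 3 ⇒ p = 3/17, and the value is (15)·(3/17) − 7 = -74/17.
For Player 2: with q = P(E), equating Up's and Down's payoffs gives 14q − 6 = −3q − 4 ⇒ q = 2/17.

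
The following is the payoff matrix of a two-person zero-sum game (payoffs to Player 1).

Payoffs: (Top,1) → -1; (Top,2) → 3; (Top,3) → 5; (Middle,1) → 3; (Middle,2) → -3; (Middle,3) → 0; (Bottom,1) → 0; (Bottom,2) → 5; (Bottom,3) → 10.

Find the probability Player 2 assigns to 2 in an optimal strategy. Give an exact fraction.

3/11

Row minima: Top → -1, Middle → -3, Bottom → 0; maximin = 0.
Column maxima: 1 → 3, 2 → 5, 3 → 10; minimax = 3.
0 ≠ 3, so there is no saddle point; optimal play is mixed.
Top is strictly dominated by Bottom, so Player 1 never plays it.
3 is strictly dominated by 2 (it gives Player 1 strictly more in every row), so Player 2 never plays it.
On the remaining 2×2 (Middle, Bottom vs 1, 2):
Let Player 1 play Middle with probability p. Expected payoff against 1: 3p + 0(1−p) = 3p; against 2: (-3)p + 5(1−p) = −8p + 5.
Setting these equal: 3p = −8p + 5 ⇒ 11p = 5 ⇒ p = 5/11, and the value is (3)·(5/11) = 15/11.
For Player 2: with q = P(1), equating Middle's and Bottom's payoffs gives 6q − 3 = −5q + 5 ⇒ q = 8/11.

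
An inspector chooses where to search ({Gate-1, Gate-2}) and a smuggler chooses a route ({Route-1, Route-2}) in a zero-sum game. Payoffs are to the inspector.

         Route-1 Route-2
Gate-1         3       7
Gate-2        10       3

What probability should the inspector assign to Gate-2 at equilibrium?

Row minima: Gate-1 → 3, Gate-2 → 3; maximin = 3.
Column maxima: Route-1 → 10, Route-2 → 7; minimax = 7.
3 ≠ 7, so there is no saddle point; optimal play is mixed.
Let the inspector play Gate-1 with probability p. Expected payoff against Route-1: 3p + 10(1−p) = −7p + 10; against Route-2: 7p + 3(1−p) = 4p + 3.
Setting these equal: −7p + 10 = 4p + 3 ⇒ −11p = -7 ⇒ p = 7/11, and the value is (-7)·(7/11) + 10 = 61/11.
For the smuggler: with q = P(Route-1), equating Gate-1's and Gate-2's payoffs gives −4q + 7 = 7q + 3 ⇒ q = 4/11.

4/11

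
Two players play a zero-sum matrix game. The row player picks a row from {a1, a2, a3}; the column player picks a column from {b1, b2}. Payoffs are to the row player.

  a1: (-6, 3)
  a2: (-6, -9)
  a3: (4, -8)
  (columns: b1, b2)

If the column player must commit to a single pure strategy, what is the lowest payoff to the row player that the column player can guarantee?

Column maxima: b1 → 4, b2 → 3.
The smallest of these is 3.

3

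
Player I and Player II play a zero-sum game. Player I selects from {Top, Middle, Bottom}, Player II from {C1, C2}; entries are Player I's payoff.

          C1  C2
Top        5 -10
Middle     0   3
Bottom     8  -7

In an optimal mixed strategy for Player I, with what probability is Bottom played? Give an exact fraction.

1/6

Row minima: Top → -10, Middle → 0, Bottom → -7; maximin = 0.
Column maxima: C1 → 8, C2 → 3; minimax = 3.
0 ≠ 3, so there is no saddle point; optimal play is mixed.
Top is strictly dominated by Bottom, so Player I never plays it.
On the remaining 2×2 (Middle, Bottom vs C1, C2):
Let Player I play Middle with probability p. Expected payoff against C1: 0p + 8(1−p) = −8p + 8; against C2: 3p + (-7)(1−p) = 10p − 7.
Setting these equal: −8p + 8 = 10p − 7 ⇒ −18p = -15 ⇒ p = 5/6, and the value is (-8)·(5/6) + 8 = 4/3.
For Player II: with q = P(C1), equating Middle's and Bottom's payoffs gives −3q + 3 = 15q − 7 ⇒ q = 5/9.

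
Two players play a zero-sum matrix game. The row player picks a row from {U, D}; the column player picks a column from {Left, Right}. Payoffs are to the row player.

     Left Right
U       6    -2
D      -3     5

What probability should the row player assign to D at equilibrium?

1/2

Row minima: U → -2, D → -3; maximin = -2.
Column maxima: Left → 6, Right → 5; minimax = 5.
-2 ≠ 5, so there is no saddle point; optimal play is mixed.
Let the row player play U with probability p. Expected payoff against Left: 6p + (-3)(1−p) = 9p − 3; against Right: (-2)p + 5(1−p) = −7p + 5.
Setting these equal: 9p − 3 = −7p + 5 ⇒ 16p = 8 ⇒ p = 1/2, and the value is (9)·(1/2) − 3 = 3/2.
For the column player: with q = P(Left), equating U's and D's payoffs gives 8q − 2 = −8q + 5 ⇒ q = 7/16.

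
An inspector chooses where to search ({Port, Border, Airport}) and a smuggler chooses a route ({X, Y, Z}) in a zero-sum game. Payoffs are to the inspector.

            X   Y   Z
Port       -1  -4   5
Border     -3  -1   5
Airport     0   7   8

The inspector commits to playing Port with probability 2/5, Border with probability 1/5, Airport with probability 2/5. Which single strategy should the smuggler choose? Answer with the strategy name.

X

If the smuggler plays X, the inspector's expected payoff is (2/5)·(-1) + (1/5)·(-3) + (2/5)·0 = -1.
If the smuggler plays Y, the inspector's expected payoff is (2/5)·(-4) + (1/5)·(-1) + (2/5)·7 = 1.
If the smuggler plays Z, the inspector's expected payoff is (2/5)·5 + (1/5)·5 + (2/5)·8 = 31/5.
The smuggler minimizes the inspector's payoff; the smallest is -1, so the best response is X.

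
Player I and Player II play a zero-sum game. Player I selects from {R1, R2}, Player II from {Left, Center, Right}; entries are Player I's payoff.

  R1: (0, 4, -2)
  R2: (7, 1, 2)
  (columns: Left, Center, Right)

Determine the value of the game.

10/7

Row minima: R1 → -2, R2 → 1; maximin = 1.
Column maxima: Left → 7, Center → 4, Right → 2; minimax = 2.
1 ≠ 2, so there is no saddle point; optimal play is mixed.
Left is strictly dominated by Right (it gives Player I strictly more in every row), so Player II never plays it.
On the remaining 2×2 (R1, R2 vs Center, Right):
Let Player I play R1 with probability p. Expected payoff against Center: 4p + 1(1−p) = 3p + 1; against Right: (-2)p + 2(1−p) = −4p + 2.
Setting these equal: 3p + 1 = −4p + 2 ⇒ 7p = 1 ⇒ p = 1/7, and the value is (3)·(1/7) + 1 = 10/7.
For Player II: with q = P(Center), equating R1's and R2's payoffs gives 6q − 2 = −q + 2 ⇒ q = 4/7.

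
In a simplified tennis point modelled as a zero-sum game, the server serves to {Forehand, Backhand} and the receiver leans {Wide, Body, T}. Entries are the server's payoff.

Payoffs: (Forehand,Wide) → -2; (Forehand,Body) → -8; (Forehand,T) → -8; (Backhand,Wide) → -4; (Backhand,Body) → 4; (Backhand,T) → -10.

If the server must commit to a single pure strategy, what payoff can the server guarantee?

-8

Row minima: Forehand → -8, Backhand → -10.
The best of these is -8.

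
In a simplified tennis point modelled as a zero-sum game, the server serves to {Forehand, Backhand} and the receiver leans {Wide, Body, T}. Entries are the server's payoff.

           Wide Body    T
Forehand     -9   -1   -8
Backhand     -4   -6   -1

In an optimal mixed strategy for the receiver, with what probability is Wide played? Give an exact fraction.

Row minima: Forehand → -9, Backhand → -6; maximin = -6.
Column maxima: Wide → -4, Body → -1, T → -1; minimax = -4.
-6 ≠ -4, so there is no saddle point; optimal play is mixed.
T is strictly dominated by Wide (it gives the server strictly more in every row), so the receiver never plays it.
On the remaining 2×2 (Forehand, Backhand vs Wide, Body):
Let the server play Forehand with probability p. Expected payoff against Wide: (-9)p + (-4)(1−p) = −5p − 4; against Body: (-1)p + (-6)(1−p) = 5p − 6.
Setting these equal: −5p − 4 = 5p − 6 ⇒ −10p = -2 ⇒ p = 1/5, and the value is (-5)·(1/5) − 4 = -5.
For the receiver: with q = P(Wide), equating Forehand's and Backhand's payoffs gives −8q − 1 = 2q − 6 ⇒ q = 1/2.

1/2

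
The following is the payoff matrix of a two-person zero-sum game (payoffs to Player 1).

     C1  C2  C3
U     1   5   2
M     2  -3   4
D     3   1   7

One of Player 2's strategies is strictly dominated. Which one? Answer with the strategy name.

C3

C1 holds Player 1's payoff strictly below C3 in every row: 1 < 2, 2 < 4, 3 < 7.
So C3 is strictly dominated for Player 2.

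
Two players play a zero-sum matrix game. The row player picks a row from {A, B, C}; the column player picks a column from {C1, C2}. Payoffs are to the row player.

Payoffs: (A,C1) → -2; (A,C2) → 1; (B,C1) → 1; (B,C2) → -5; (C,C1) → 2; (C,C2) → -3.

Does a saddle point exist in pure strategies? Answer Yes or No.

Row minima: A → -2, B → -5, C → -3; maximin = -2.
Column maxima: C1 → 2, C2 → 1; minimax = 1.
-2 ≠ 1, so no pure-strategy equilibrium exists.

No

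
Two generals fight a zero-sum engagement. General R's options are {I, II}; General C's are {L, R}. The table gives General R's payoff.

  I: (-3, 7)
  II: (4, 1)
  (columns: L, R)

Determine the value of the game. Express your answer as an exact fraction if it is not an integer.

31/13

Row minima: I → -3, II → 1; maximin = 1.
Column maxima: L → 4, R → 7; minimax = 4.
1 ≠ 4, so there is no saddle point; optimal play is mixed.
Let General R play I with probability p. Expected payoff against L: (-3)p + 4(1−p) = −7p + 4; against R: 7p + 1(1−p) = 6p + 1.
Setting these equal: −7p + 4 = 6p + 1 ⇒ −13p = -3 ⇒ p = 3/13, and the value is (-7)·(3/13) + 4 = 31/13.
For General C: with q = P(L), equating I's and II's payoffs gives −10q + 7 = 3q + 1 ⇒ q = 6/13.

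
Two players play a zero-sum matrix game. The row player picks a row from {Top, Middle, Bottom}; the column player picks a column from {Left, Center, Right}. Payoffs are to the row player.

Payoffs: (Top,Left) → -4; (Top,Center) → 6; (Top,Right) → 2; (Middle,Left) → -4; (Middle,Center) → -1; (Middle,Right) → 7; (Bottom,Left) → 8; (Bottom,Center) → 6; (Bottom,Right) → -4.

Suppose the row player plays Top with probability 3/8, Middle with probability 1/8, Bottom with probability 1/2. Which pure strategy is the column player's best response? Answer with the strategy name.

If the column player plays Left, the row player's expected payoff is (3/8)·(-4) + (1/8)·(-4) + (1/2)·8 = 2.
If the column player plays Center, the row player's expected payoff is (3/8)·6 + (1/8)·(-1) + (1/2)·6 = 41/8.
If the column player plays Right, the row player's expected payoff is (3/8)·2 + (1/8)·7 + (1/2)·(-4) = -3/8.
The column player minimizes the row player's payoff; the smallest is -3/8, so the best response is Right.

Right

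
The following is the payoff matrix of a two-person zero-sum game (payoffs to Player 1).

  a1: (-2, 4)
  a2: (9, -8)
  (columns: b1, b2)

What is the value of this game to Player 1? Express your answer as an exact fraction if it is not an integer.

Row minima: a1 → -2, a2 → -8; maximin = -2.
Column maxima: b1 → 9, b2 → 4; minimax = 4.
-2 ≠ 4, so there is no saddle point; optimal play is mixed.
Let Player 1 play a1 with probability p. Expected payoff against b1: (-2)p + 9(1−p) = −11p + 9; against b2: 4p + (-8)(1−p) = 12p − 8.
Setting these equal: −11p + 9 = 12p − 8 ⇒ −23p = -17 ⇒ p = 17/23, and the value is (-11)·(17/23) + 9 = 20/23.
For Player 2: with q = P(b1), equating a1's and a2's payoffs gives −6q + 4 = 17q − 8 ⇒ q = 12/23.

20/23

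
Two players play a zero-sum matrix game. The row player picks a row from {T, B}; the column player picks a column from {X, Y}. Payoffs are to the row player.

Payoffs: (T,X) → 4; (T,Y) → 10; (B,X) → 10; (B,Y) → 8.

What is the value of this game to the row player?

Row minima: T → 4, B → 8; maximin = 8.
Column maxima: X → 10, Y → 10; minimax = 10.
8 ≠ 10, so there is no saddle point; optimal play is mixed.
Let the row player play T with probability p. Expected payoff against X: 4p + 10(1−p) = −6p + 10; against Y: 10p + 8(1−p) = 2p + 8.
Setting these equal: −6p + 10 = 2p + 8 ⇒ −8p = -2 ⇒ p = 1/4, and the value is (-6)·(1/4) + 10 = 17/2.
For the column player: with q = P(X), equating T's and B's payoffs gives −6q + 10 = 2q + 8 ⇒ q = 1/4.

17/2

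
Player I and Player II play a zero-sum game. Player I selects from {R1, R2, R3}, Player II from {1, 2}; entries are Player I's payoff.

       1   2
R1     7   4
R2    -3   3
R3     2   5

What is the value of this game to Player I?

9/2

Row minima: R1 → 4, R2 → -3, R3 → 2; maximin = 4.
Column maxima: 1 → 7, 2 → 5; minimax = 5.
4 ≠ 5, so there is no saddle point; optimal play is mixed.
R2 is strictly dominated by R1, so Player I never plays it.
On the remaining 2×2 (R1, R3 vs 1, 2):
Let Player I play R1 with probability p. Expected payoff against 1: 7p + 2(1−p) = 5p + 2; against 2: 4p + 5(1−p) = −p + 5.
Setting these equal: 5p + 2 = −p + 5 ⇒ 6p = 3 ⇒ p = 1/2, and the value is (5)·(1/2) + 2 = 9/2.
For Player II: with q = P(1), equating R1's and R3's payoffs gives 3q + 4 = −3q + 5 ⇒ q = 1/6.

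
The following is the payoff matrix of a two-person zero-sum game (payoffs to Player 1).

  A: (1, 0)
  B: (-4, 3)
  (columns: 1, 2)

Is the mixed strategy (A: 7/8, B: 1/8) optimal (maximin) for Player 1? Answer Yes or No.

Yes

Against 1 this mix gives (7/8)·1 + (1/8)·(-4) = 3/8.
Against 2 this mix gives (7/8)·0 + (1/8)·3 = 3/8.
All of Player 2's active replies (1, 2) yield 3/8, and no column does worse for Player 1. The mix makes Player 2 indifferent and guarantees 3/8, so it is optimal.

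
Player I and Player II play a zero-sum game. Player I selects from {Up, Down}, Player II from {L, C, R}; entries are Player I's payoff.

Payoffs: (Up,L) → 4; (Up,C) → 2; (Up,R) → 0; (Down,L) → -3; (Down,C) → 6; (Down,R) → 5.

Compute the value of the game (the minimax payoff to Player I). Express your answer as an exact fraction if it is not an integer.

Row minima: Up → 0, Down → -3; maximin = 0.
Column maxima: L → 4, C → 6, R → 5; minimax = 4.
0 ≠ 4, so there is no saddle point; optimal play is mixed.
C is strictly dominated by R (it gives Player I strictly more in every row), so Player II never plays it.
On the remaining 2×2 (Up, Down vs L, R):
Let Player I play Up with probability p. Expected payoff against L: 4p + (-3)(1−p) = 7p − 3; against R: 0p + 5(1−p) = −5p + 5.
Setting these equal: 7p − 3 = −5p + 5 ⇒ 12p = 8 ⇒ p = 2/3, and the value is (7)·(2/3) − 3 = 5/3.
For Player II: with q = P(L), equating Up's and Down's payoffs gives 4q = −8q + 5 ⇒ q = 5/12.

5/3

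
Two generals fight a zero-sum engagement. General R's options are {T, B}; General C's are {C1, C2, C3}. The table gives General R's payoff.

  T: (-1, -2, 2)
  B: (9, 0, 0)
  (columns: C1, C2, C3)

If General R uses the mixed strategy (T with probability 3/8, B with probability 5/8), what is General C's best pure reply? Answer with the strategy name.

If General C plays C1, General R's expected payoff is (3/8)·(-1) + (5/8)·9 = 21/4.
If General C plays C2, General R's expected payoff is (3/8)·(-2) + (5/8)·0 = -3/4.
If General C plays C3, General R's expected payoff is (3/8)·2 + (5/8)·0 = 3/4.
General C minimizes General R's payoff; the smallest is -3/4, so the best response is C2.

C2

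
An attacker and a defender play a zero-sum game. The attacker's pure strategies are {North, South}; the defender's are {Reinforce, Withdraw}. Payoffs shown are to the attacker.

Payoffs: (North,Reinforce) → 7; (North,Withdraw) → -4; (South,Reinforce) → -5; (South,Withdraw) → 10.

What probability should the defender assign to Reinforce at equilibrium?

7/13

Row minima: North → -4, South → -5; maximin = -4.
Column maxima: Reinforce → 7, Withdraw → 10; minimax = 7.
-4 ≠ 7, so there is no saddle point; optimal play is mixed.
Let the attacker play North with probability p. Expected payoff against Reinforce: 7p + (-5)(1−p) = 12p − 5; against Withdraw: (-4)p + 10(1−p) = −14p + 10.
Setting these equal: 12p − 5 = −14p + 10 ⇒ 26p = 15 ⇒ p = 15/26, and the value is (12)·(15/26) − 5 = 25/13.
For the defender: with q = P(Reinforce), equating North's and South's payoffs gives 11q − 4 = −15q + 10 ⇒ q = 7/13.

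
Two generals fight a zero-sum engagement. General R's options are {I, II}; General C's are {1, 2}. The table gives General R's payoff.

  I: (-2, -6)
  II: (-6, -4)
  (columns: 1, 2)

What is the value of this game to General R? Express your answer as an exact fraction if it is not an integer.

-14/3

Row minima: I → -6, II → -6; maximin = -6.
Column maxima: 1 → -2, 2 → -4; minimax = -4.
-6 ≠ -4, so there is no saddle point; optimal play is mixed.
Let General R play I with probability p. Expected payoff against 1: (-2)p + (-6)(1−p) = 4p − 6; against 2: (-6)p + (-4)(1−p) = −2p − 4.
Setting these equal: 4p − 6 = −2p − 4 ⇒ 6p = 2 ⇒ p = 1/3, and the value is (4)·(1/3) − 6 = -14/3.
For General C: with q = P(1), equating I's and II's payoffs gives 4q − 6 = −2q − 4 ⇒ q = 1/3.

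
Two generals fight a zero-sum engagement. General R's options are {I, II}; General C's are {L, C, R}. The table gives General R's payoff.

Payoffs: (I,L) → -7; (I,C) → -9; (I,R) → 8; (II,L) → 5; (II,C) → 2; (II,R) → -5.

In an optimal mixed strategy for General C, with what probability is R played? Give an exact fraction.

Row minima: I → -9, II → -5; maximin = -5.
Column maxima: L → 5, C → 2, R → 8; minimax = 2.
-5 ≠ 2, so there is no saddle point; optimal play is mixed.
L is strictly dominated by C (it gives General R strictly more in every row), so General C never plays it.
On the remaining 2×2 (I, II vs C, R):
Let General R play I with probability p. Expected payoff against C: (-9)p + 2(1−p) = −11p + 2; against R: 8p + (-5)(1−p) = 13p − 5.
Setting these equal: −11p + 2 = 13p − 5 ⇒ −24p = -7 ⇒ p = 7/24, and the value is (-11)·(7/24) + 2 = -29/24.
For General C: with q = P(C), equating I's and II's payoffs gives −17q + 8 = 7q − 5 ⇒ q = 13/24.

11/24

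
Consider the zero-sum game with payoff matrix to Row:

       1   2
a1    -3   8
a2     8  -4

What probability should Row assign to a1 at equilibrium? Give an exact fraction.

Row minima: a1 → -3, a2 → -4; maximin = -3.
Column maxima: 1 → 8, 2 → 8; minimax = 8.
-3 ≠ 8, so there is no saddle point; optimal play is mixed.
Let Row play a1 with probability p. Expected payoff against 1: (-3)p + 8(1−p) = −11p + 8; against 2: 8p + (-4)(1−p) = 12p − 4.
Setting these equal: −11p + 8 = 12p − 4 ⇒ −23p = -12 ⇒ p = 12/23, and the value is (-11)·(12/23) + 8 = 52/23.
For Column: with q = P(1), equating a1's and a2's payoffs gives −11q + 8 = 12q − 4 ⇒ q = 12/23.

12/23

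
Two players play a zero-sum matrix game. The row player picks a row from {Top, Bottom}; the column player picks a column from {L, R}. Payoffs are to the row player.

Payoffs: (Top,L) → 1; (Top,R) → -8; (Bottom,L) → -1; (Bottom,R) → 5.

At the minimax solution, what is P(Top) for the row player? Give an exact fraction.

Row minima: Top → -8, Bottom → -1; maximin = -1.
Column maxima: L → 1, R → 5; minimax = 1.
-1 ≠ 1, so there is no saddle point; optimal play is mixed.
Let the row player play Top with probability p. Expected payoff against L: 1p + (-1)(1−p) = 2p − 1; against R: (-8)p + 5(1−p) = −13p + 5.
Setting these equal: 2p − 1 = −13p + 5 ⇒ 15p = 6 ⇒ p = 2/5, and the value is (2)·(2/5) − 1 = -1/5.
For the column player: with q = P(L), equating Top's and Bottom's payoffs gives 9q − 8 = −6q + 5 ⇒ q = 13/15.

2/5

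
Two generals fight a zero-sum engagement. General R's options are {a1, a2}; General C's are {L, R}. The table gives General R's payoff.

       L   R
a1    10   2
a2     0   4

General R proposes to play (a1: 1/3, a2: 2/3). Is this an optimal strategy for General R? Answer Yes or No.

Yes

Against L this mix gives (1/3)·10 + (2/3)·0 = 10/3.
Against R this mix gives (1/3)·2 + (2/3)·4 = 10/3.
All of General C's active replies (L, R) yield 10/3, and no column does worse for General R. The mix makes General C indifferent and guarantees 10/3, so it is optimal.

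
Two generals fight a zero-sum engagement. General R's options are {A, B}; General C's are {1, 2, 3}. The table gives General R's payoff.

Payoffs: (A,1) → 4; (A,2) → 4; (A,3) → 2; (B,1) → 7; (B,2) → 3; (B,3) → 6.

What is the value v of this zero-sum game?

18/5

Row minima: A → 2, B → 3; maximin = 3.
Column maxima: 1 → 7, 2 → 4, 3 → 6; minimax = 4.
3 ≠ 4, so there is no saddle point; optimal play is mixed.
1 is strictly dominated by 3 (it gives General R strictly more in every row), so General C never plays it.
On the remaining 2×2 (A, B vs 2, 3):
Let General R play A with probability p. Expected payoff against 2: 4p + 3(1−p) = p + 3; against 3: 2p + 6(1−p) = −4p + 6.
Setting these equal: p + 3 = −4p + 6 ⇒ 5p = 3 ⇒ p = 3/5, and the value is (1)·(3/5) + 3 = 18/5.
For General C: with q = P(2), equating A's and B's payoffs gives 2q + 2 = −3q + 6 ⇒ q = 4/5.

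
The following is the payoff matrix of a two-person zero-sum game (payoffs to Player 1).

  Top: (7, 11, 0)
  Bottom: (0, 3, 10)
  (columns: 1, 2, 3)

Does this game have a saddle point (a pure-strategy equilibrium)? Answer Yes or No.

No

Row minima: Top → 0, Bottom → 0; maximin = 0.
Column maxima: 1 → 7, 2 → 11, 3 → 10; minimax = 7.
0 ≠ 7, so no pure-strategy equilibrium exists.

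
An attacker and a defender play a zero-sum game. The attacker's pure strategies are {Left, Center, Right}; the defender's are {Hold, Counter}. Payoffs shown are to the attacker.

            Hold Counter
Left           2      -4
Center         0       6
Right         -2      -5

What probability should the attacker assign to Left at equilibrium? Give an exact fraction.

1/2

Row minima: Left → -4, Center → 0, Right → -5; maximin = 0.
Column maxima: Hold → 2, Counter → 6; minimax = 2.
0 ≠ 2, so there is no saddle point; optimal play is mixed.
Right is strictly dominated by Left, so the attacker never plays it.
On the remaining 2×2 (Left, Center vs Hold, Counter):
Let the attacker play Left with probability p. Expected payoff against Hold: 2p + 0(1−p) = 2p; against Counter: (-4)p + 6(1−p) = −10p + 6.
Setting these equal: 2p = −10p + 6 ⇒ 12p = 6 ⇒ p = 1/2, and the value is (2)·(1/2) = 1.
For the defender: with q = P(Hold), equating Left's and Center's payoffs gives 6q − 4 = −6q + 6 ⇒ q = 5/6.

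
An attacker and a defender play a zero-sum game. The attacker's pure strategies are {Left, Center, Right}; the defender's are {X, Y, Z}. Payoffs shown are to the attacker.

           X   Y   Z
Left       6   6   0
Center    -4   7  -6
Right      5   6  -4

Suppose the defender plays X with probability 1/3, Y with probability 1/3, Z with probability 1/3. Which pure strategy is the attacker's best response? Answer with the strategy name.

Expected payoff of Left: (1/3)·6 + (1/3)·6 + (1/3)·0 = 4.
Expected payoff of Center: (1/3)·(-4) + (1/3)·7 + (1/3)·(-6) = -1.
Expected payoff of Right: (1/3)·5 + (1/3)·6 + (1/3)·(-4) = 7/3.
The largest is 4, so the attacker's best response is Left.

Left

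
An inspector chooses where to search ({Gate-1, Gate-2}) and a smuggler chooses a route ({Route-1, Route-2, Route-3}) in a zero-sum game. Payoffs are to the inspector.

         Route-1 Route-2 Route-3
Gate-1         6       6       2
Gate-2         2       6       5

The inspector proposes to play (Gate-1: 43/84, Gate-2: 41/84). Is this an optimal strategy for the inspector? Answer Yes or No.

No

Against Route-1 this mix gives (43/84)·6 + (41/84)·2 = 85/21.
Against Route-2 this mix gives (43/84)·6 + (41/84)·6 = 6.
Against Route-3 this mix gives (43/84)·2 + (41/84)·5 = 97/28.
The smuggler will play Route-3, holding the inspector to 97/28. Shifting weight toward the row that does better against Route-3 would raise this floor (the equalizing mix achieves 26/7 against both Route-3 and Route-1), so the proposed strategy is not optimal.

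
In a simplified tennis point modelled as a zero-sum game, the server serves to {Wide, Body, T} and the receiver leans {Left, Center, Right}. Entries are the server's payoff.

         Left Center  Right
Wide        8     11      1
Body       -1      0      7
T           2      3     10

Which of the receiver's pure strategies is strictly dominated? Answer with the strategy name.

Center

Left holds the server's payoff strictly below Center in every row: 8 < 11, -1 < 0, 2 < 3.
So Center is strictly dominated for the receiver.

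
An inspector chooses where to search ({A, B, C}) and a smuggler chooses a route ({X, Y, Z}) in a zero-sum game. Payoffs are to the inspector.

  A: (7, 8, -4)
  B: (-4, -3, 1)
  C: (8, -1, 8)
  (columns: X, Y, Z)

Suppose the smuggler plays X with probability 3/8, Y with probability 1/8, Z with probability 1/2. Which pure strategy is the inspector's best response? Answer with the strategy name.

C

Expected payoff of A: (3/8)·7 + (1/8)·8 + (1/2)·(-4) = 13/8.
Expected payoff of B: (3/8)·(-4) + (1/8)·(-3) + (1/2)·1 = -11/8.
Expected payoff of C: (3/8)·8 + (1/8)·(-1) + (1/2)·8 = 55/8.
The largest is 55/8, so the inspector's best response is C.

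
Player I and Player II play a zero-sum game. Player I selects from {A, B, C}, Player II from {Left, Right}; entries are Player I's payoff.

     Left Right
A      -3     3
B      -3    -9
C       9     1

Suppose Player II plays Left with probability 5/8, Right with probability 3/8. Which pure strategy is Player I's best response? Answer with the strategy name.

Expected payoff of A: (5/8)·(-3) + (3/8)·3 = -3/4.
Expected payoff of B: (5/8)·(-3) + (3/8)·(-9) = -21/4.
Expected payoff of C: (5/8)·9 + (3/8)·1 = 6.
The largest is 6, so Player I's best response is C.

C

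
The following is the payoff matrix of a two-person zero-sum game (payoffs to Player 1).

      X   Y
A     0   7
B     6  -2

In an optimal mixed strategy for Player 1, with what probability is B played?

Row minima: A → 0, B → -2; maximin = 0.
Column maxima: X → 6, Y → 7; minimax = 6.
0 ≠ 6, so there is no saddle point; optimal play is mixed.
Let Player 1 play A with probability p. Expected payoff against X: 0p + 6(1−p) = −6p + 6; against Y: 7p + (-2)(1−p) = 9p − 2.
Setting these equal: −6p + 6 = 9p − 2 ⇒ −15p = -8 ⇒ p = 8/15, and the value is (-6)·(8/15) + 6 = 14/5.
For Player 2: with q = P(X), equating A's and B's payoffs gives −7q + 7 = 8q − 2 ⇒ q = 3/5.

7/15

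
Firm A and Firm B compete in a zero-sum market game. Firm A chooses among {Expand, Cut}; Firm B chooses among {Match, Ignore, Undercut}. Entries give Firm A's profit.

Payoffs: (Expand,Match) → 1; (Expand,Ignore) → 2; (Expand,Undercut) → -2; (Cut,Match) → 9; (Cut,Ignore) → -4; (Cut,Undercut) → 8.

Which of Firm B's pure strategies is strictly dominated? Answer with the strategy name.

Undercut holds Firm A's payoff strictly below Match in every row: -2 < 1, 8 < 9.
So Match is strictly dominated for Firm B.

Match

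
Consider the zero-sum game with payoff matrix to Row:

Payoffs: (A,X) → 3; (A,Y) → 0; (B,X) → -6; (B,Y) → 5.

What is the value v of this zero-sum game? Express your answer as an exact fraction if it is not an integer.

15/14

Row minima: A → 0, B → -6; maximin = 0.
Column maxima: X → 3, Y → 5; minimax = 3.
0 ≠ 3, so there is no saddle point; optimal play is mixed.
Let Row play A with probability p. Expected payoff against X: 3p + (-6)(1−p) = 9p − 6; against Y: 0p + 5(1−p) = −5p + 5.
Setting these equal: 9p − 6 = −5p + 5 ⇒ 14p = 11 ⇒ p = 11/14, and the value is (9)·(11/14) − 6 = 15/14.
For Column: with q = P(X), equating A's and B's payoffs gives 3q = −11q + 5 ⇒ q = 5/14.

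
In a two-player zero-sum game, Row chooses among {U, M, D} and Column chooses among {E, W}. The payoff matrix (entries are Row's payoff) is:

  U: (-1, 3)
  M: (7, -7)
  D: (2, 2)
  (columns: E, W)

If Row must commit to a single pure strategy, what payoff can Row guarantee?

2

Row minima: U → -1, M → -7, D → 2.
The best of these is 2.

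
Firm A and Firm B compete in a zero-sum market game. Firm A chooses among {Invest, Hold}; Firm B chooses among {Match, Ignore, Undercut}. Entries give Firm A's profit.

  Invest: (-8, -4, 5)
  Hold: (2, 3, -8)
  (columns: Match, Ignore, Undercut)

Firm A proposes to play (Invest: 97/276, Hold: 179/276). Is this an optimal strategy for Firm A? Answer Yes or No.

No

Against Match this mix gives (97/276)·(-8) + (179/276)·2 = -209/138.
Against Ignore this mix gives (97/276)·(-4) + (179/276)·3 = 149/276.
Against Undercut this mix gives (97/276)·5 + (179/276)·(-8) = -947/276.
Firm B will play Undercut, holding Firm A to -947/276. Shifting weight toward the row that does better against Undercut would raise this floor (the equalizing mix achieves -54/23 against both Undercut and Match), so the proposed strategy is not optimal.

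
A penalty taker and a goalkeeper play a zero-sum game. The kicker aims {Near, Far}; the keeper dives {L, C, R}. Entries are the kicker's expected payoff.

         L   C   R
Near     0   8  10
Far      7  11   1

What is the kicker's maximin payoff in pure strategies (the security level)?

Row minima: Near → 0, Far → 1.
The best of these is 1.

1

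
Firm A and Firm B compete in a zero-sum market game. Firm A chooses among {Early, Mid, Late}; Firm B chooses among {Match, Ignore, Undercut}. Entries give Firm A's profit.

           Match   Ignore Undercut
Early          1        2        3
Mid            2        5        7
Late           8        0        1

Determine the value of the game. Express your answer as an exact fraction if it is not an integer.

Row minima: Early → 1, Mid → 2, Late → 0; maximin = 2.
Column maxima: Match → 8, Ignore → 5, Undercut → 7; minimax = 5.
2 ≠ 5, so there is no saddle point; optimal play is mixed.
Early is strictly dominated by Mid, so Firm A never plays it.
Undercut is strictly dominated by Ignore (it gives Firm A strictly more in every row), so Firm B never plays it.
On the remaining 2×2 (Mid, Late vs Match, Ignore):
Let Firm A play Mid with probability p. Expected payoff against Match: 2p + 8(1−p) = −6p + 8; against Ignore: 5p + 0(1−p) = 5p.
Setting these equal: −6p + 8 = 5p ⇒ −11p = -8 ⇒ p = 8/11, and the value is (-6)·(8/11) + 8 = 40/11.
For Firm B: with q = P(Match), equating Mid's and Late's payoffs gives −3q + 5 = 8q ⇒ q = 5/11.

40/11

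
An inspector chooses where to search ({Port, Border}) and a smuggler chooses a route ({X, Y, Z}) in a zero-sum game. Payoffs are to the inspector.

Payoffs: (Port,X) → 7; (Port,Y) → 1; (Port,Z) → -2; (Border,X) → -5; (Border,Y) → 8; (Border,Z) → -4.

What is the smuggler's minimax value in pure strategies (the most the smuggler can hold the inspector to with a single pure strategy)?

Column maxima: X → 7, Y → 8, Z → -2.
The smallest of these is -2.

-2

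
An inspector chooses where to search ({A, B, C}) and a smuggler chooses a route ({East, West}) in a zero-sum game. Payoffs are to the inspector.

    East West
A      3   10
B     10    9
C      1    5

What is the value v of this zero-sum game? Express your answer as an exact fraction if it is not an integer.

Row minima: A → 3, B → 9, C → 1; maximin = 9.
Column maxima: East → 10, West → 10; minimax = 10.
9 ≠ 10, so there is no saddle point; optimal play is mixed.
C is strictly dominated by A, so the inspector never plays it.
On the remaining 2×2 (A, B vs East, West):
Let the inspector play A with probability p. Expected payoff against East: 3p + 10(1−p) = −7p + 10; against West: 10p + 9(1−p) = p + 9.
Setting these equal: −7p + 10 = p + 9 ⇒ −8p = -1 ⇒ p = 1/8, and the value is (-7)·(1/8) + 10 = 73/8.
For the smuggler: with q = P(East), equating A's and B's payoffs gives −7q + 10 = q + 9 ⇒ q = 1/8.

73/8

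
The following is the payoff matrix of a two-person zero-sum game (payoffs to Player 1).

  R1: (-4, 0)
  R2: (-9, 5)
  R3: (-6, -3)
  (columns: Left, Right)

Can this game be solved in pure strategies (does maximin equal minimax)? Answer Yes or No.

Row minima: R1 → -4, R2 → -9, R3 → -6; maximin = -4.
Column maxima: Left → -4, Right → 5; minimax = -4.
maximin = minimax = -4, so a saddle point exists.

Yes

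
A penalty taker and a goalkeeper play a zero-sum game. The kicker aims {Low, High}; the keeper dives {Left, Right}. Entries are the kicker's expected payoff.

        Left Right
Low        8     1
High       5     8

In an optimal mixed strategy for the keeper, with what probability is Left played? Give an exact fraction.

7/10

Row minima: Low → 1, High → 5; maximin = 5.
Column maxima: Left → 8, Right → 8; minimax = 8.
5 ≠ 8, so there is no saddle point; optimal play is mixed.
Let the kicker play Low with probability p. Expected payoff against Left: 8p + 5(1−p) = 3p + 5; against Right: 1p + 8(1−p) = −7p + 8.
Setting these equal: 3p + 5 = −7p + 8 ⇒ 10p = 3 ⇒ p = 3/10, and the value is (3)·(3/10) + 5 = 59/10.
For the keeper: with q = P(Left), equating Low's and High's payoffs gives 7q + 1 = −3q + 8 ⇒ q = 7/10.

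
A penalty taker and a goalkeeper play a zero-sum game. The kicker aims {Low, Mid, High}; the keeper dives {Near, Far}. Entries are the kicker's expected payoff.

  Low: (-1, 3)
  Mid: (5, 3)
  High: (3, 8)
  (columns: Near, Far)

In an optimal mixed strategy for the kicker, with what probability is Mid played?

5/7

Row minima: Low → -1, Mid → 3, High → 3; maximin = 3.
Column maxima: Near → 5, Far → 8; minimax = 5.
3 ≠ 5, so there is no saddle point; optimal play is mixed.
Low is strictly dominated by High, so the kicker never plays it.
On the remaining 2×2 (Mid, High vs Near, Far):
Let the kicker play Mid with probability p. Expected payoff against Near: 5p + 3(1−p) = 2p + 3; against Far: 3p + 8(1−p) = −5p + 8.
Setting these equal: 2p + 3 = −5p + 8 ⇒ 7p = 5 ⇒ p = 5/7, and the value is (2)·(5/7) + 3 = 31/7.
For the keeper: with q = P(Near), equating Mid's and High's payoffs gives 2q + 3 = −5q + 8 ⇒ q = 5/7.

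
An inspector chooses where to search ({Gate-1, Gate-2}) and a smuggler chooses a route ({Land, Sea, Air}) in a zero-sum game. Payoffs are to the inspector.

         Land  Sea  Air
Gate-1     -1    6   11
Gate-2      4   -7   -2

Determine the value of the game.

17/18

Row minima: Gate-1 → -1, Gate-2 → -7; maximin = -1.
Column maxima: Land → 4, Sea → 6, Air → 11; minimax = 4.
-1 ≠ 4, so there is no saddle point; optimal play is mixed.
Air is strictly dominated by Sea (it gives the inspector strictly more in every row), so the smuggler never plays it.
On the remaining 2×2 (Gate-1, Gate-2 vs Land, Sea):
Let the inspector play Gate-1 with probability p. Expected payoff against Land: (-1)p + 4(1−p) = −5p + 4; against Sea: 6p + (-7)(1−p) = 13p − 7.
Setting these equal: −5p + 4 = 13p − 7 ⇒ −18p = -11 ⇒ p = 11/18, and the value is (-5)·(11/18) + 4 = 17/18.
For the smuggler: with q = P(Land), equating Gate-1's and Gate-2's payoffs gives −7q + 6 = 11q − 7 ⇒ q = 13/18.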